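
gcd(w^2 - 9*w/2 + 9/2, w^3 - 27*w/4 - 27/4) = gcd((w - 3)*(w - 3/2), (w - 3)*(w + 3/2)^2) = w - 3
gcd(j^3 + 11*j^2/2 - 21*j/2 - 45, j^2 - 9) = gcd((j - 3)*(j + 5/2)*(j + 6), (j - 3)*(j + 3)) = j - 3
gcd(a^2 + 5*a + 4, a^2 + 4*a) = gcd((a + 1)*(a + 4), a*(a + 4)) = a + 4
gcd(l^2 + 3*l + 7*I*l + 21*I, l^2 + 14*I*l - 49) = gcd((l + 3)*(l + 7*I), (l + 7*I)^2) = l + 7*I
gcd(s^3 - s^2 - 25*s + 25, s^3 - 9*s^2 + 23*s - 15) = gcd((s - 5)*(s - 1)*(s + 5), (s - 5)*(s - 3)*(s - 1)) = s^2 - 6*s + 5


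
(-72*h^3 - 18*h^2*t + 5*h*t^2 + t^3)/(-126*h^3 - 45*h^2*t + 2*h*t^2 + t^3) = (-4*h + t)/(-7*h + t)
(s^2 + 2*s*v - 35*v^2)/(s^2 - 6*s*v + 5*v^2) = (s + 7*v)/(s - v)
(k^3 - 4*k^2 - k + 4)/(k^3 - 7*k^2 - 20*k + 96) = (k^3 - 4*k^2 - k + 4)/(k^3 - 7*k^2 - 20*k + 96)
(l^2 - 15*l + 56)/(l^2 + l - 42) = (l^2 - 15*l + 56)/(l^2 + l - 42)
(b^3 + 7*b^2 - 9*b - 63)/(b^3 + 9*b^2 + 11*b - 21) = (b - 3)/(b - 1)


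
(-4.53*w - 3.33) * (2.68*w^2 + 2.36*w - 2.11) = -12.1404*w^3 - 19.6152*w^2 + 1.6995*w + 7.0263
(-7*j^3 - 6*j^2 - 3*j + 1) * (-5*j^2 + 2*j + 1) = 35*j^5 + 16*j^4 - 4*j^3 - 17*j^2 - j + 1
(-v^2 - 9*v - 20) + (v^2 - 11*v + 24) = 4 - 20*v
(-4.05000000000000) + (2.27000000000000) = -1.78000000000000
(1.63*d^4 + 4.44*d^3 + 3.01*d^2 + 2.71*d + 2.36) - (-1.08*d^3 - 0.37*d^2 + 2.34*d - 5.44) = 1.63*d^4 + 5.52*d^3 + 3.38*d^2 + 0.37*d + 7.8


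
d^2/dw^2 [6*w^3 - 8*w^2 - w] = 36*w - 16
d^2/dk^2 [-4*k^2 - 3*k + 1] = -8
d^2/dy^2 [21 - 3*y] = 0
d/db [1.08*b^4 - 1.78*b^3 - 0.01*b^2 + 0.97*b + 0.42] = 4.32*b^3 - 5.34*b^2 - 0.02*b + 0.97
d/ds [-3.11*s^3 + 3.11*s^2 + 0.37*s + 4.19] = -9.33*s^2 + 6.22*s + 0.37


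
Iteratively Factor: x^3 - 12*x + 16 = (x - 2)*(x^2 + 2*x - 8) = (x - 2)*(x + 4)*(x - 2)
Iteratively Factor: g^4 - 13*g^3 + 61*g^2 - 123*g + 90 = (g - 3)*(g^3 - 10*g^2 + 31*g - 30) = (g - 5)*(g - 3)*(g^2 - 5*g + 6) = (g - 5)*(g - 3)*(g - 2)*(g - 3)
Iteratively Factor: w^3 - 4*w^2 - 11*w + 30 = (w + 3)*(w^2 - 7*w + 10) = (w - 2)*(w + 3)*(w - 5)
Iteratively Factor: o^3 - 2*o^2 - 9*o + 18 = (o + 3)*(o^2 - 5*o + 6) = (o - 2)*(o + 3)*(o - 3)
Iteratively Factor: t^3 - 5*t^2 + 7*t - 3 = (t - 1)*(t^2 - 4*t + 3) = (t - 3)*(t - 1)*(t - 1)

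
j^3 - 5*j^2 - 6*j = j*(j - 6)*(j + 1)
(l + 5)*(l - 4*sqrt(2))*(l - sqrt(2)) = l^3 - 5*sqrt(2)*l^2 + 5*l^2 - 25*sqrt(2)*l + 8*l + 40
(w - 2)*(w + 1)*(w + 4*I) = w^3 - w^2 + 4*I*w^2 - 2*w - 4*I*w - 8*I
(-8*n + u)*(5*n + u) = -40*n^2 - 3*n*u + u^2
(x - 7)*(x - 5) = x^2 - 12*x + 35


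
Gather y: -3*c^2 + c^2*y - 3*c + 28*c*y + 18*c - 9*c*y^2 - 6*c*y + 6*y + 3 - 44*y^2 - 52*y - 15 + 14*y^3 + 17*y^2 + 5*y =-3*c^2 + 15*c + 14*y^3 + y^2*(-9*c - 27) + y*(c^2 + 22*c - 41) - 12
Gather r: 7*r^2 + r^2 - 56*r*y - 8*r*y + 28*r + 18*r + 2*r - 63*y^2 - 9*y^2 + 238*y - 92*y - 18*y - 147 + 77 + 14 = 8*r^2 + r*(48 - 64*y) - 72*y^2 + 128*y - 56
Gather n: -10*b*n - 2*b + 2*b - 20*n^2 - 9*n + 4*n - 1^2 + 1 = -20*n^2 + n*(-10*b - 5)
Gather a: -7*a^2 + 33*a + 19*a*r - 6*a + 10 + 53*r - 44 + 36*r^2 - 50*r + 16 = -7*a^2 + a*(19*r + 27) + 36*r^2 + 3*r - 18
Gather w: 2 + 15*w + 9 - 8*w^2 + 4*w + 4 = -8*w^2 + 19*w + 15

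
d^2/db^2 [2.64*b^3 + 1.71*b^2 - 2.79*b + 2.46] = 15.84*b + 3.42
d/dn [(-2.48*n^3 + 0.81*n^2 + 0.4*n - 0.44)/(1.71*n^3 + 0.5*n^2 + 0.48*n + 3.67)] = (1.77635683940025e-15*n^5 - 2.6251*n^4 - 3.7488*n^3 - 24.8588*n^2 + 6.3854*n + 1.6792)/(2.9241*n^6 + 1.71*n^5 + 1.8916*n^4 + 13.0314*n^3 + 3.9004*n^2 + 3.5232*n + 13.4689)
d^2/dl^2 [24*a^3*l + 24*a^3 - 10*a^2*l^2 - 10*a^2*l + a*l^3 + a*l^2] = 2*a*(-10*a + 3*l + 1)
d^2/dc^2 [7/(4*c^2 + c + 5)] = 14*(-16*c^2 - 4*c + (8*c + 1)^2 - 20)/(4*c^2 + c + 5)^3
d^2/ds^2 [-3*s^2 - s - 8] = -6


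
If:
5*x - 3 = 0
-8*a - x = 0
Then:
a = -3/40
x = 3/5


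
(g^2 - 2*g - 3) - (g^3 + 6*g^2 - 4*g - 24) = -g^3 - 5*g^2 + 2*g + 21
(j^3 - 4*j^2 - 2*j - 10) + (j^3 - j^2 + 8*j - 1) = 2*j^3 - 5*j^2 + 6*j - 11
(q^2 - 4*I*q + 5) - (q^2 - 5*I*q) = I*q + 5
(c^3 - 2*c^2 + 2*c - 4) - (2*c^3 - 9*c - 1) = -c^3 - 2*c^2 + 11*c - 3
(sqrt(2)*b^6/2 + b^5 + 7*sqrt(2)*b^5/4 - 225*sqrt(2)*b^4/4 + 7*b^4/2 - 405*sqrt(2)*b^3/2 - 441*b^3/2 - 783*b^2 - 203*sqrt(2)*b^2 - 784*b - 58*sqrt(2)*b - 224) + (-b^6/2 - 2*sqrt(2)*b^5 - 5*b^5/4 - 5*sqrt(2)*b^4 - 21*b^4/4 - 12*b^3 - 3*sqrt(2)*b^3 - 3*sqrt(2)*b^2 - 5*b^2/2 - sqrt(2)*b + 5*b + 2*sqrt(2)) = -b^6/2 + sqrt(2)*b^6/2 - sqrt(2)*b^5/4 - b^5/4 - 245*sqrt(2)*b^4/4 - 7*b^4/4 - 411*sqrt(2)*b^3/2 - 465*b^3/2 - 1571*b^2/2 - 206*sqrt(2)*b^2 - 779*b - 59*sqrt(2)*b - 224 + 2*sqrt(2)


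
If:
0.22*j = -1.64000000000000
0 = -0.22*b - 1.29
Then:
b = -5.86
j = -7.45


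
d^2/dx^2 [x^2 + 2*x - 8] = 2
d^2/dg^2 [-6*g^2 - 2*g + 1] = -12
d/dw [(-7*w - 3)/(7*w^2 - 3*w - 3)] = (49*w^2 + 42*w + 12)/(49*w^4 - 42*w^3 - 33*w^2 + 18*w + 9)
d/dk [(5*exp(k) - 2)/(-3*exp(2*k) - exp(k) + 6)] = ((5*exp(k) - 2)*(6*exp(k) + 1) - 15*exp(2*k) - 5*exp(k) + 30)*exp(k)/(3*exp(2*k) + exp(k) - 6)^2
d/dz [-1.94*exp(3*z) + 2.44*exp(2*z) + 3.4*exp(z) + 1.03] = (-5.82*exp(2*z) + 4.88*exp(z) + 3.4)*exp(z)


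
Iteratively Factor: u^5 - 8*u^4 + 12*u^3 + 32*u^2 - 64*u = (u)*(u^4 - 8*u^3 + 12*u^2 + 32*u - 64) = u*(u - 4)*(u^3 - 4*u^2 - 4*u + 16) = u*(u - 4)*(u - 2)*(u^2 - 2*u - 8) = u*(u - 4)*(u - 2)*(u + 2)*(u - 4)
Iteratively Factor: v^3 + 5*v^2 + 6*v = (v + 2)*(v^2 + 3*v) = (v + 2)*(v + 3)*(v)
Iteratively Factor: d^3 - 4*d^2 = (d - 4)*(d^2) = d*(d - 4)*(d)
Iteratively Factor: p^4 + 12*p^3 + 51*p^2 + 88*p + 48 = (p + 1)*(p^3 + 11*p^2 + 40*p + 48) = (p + 1)*(p + 4)*(p^2 + 7*p + 12) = (p + 1)*(p + 3)*(p + 4)*(p + 4)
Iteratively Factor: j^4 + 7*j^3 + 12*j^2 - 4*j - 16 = (j - 1)*(j^3 + 8*j^2 + 20*j + 16) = (j - 1)*(j + 2)*(j^2 + 6*j + 8) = (j - 1)*(j + 2)^2*(j + 4)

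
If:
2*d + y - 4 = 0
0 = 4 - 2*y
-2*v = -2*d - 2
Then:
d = 1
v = 2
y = 2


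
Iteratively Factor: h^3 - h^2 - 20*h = (h - 5)*(h^2 + 4*h) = h*(h - 5)*(h + 4)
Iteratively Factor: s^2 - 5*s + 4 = (s - 4)*(s - 1)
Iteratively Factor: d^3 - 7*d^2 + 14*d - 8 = (d - 2)*(d^2 - 5*d + 4) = (d - 4)*(d - 2)*(d - 1)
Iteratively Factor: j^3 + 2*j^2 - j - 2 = (j + 1)*(j^2 + j - 2) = (j - 1)*(j + 1)*(j + 2)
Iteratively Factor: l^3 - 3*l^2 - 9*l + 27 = (l + 3)*(l^2 - 6*l + 9) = (l - 3)*(l + 3)*(l - 3)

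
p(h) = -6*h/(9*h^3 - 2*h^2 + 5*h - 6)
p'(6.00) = 0.01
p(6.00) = -0.02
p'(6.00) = 0.01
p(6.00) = -0.02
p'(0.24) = 1.60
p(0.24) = 0.30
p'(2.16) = 0.14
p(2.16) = -0.15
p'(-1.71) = -0.13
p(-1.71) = -0.16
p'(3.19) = 0.04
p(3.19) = -0.07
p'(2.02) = 0.18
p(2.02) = -0.17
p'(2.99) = 0.05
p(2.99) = -0.08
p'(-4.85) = -0.01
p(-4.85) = -0.03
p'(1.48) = 0.52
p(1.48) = -0.34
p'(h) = -6*h*(-27*h^2 + 4*h - 5)/(9*h^3 - 2*h^2 + 5*h - 6)^2 - 6/(9*h^3 - 2*h^2 + 5*h - 6)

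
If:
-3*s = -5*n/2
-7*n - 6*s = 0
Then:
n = 0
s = 0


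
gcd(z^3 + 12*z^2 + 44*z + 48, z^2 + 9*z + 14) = z + 2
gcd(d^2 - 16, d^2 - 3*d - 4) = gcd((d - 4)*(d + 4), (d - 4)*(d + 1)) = d - 4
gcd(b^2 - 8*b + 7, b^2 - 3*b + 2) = b - 1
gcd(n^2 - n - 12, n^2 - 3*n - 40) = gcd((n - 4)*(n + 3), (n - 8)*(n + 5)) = 1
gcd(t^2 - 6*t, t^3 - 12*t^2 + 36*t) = t^2 - 6*t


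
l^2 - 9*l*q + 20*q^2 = (l - 5*q)*(l - 4*q)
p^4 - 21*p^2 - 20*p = p*(p - 5)*(p + 1)*(p + 4)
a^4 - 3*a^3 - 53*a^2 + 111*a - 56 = (a - 8)*(a - 1)^2*(a + 7)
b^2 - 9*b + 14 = (b - 7)*(b - 2)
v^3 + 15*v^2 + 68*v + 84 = (v + 2)*(v + 6)*(v + 7)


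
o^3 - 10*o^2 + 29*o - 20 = (o - 5)*(o - 4)*(o - 1)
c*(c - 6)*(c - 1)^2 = c^4 - 8*c^3 + 13*c^2 - 6*c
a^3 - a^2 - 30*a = a*(a - 6)*(a + 5)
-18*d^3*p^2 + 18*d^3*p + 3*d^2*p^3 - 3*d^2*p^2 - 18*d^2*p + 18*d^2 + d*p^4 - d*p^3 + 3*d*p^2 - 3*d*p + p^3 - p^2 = (-3*d + p)*(6*d + p)*(p - 1)*(d*p + 1)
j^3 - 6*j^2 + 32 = (j - 4)^2*(j + 2)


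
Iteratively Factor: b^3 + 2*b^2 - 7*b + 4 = (b + 4)*(b^2 - 2*b + 1) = (b - 1)*(b + 4)*(b - 1)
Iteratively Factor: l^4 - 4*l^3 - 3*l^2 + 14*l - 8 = (l - 1)*(l^3 - 3*l^2 - 6*l + 8) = (l - 1)*(l + 2)*(l^2 - 5*l + 4) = (l - 1)^2*(l + 2)*(l - 4)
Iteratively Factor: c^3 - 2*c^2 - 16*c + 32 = (c - 4)*(c^2 + 2*c - 8) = (c - 4)*(c - 2)*(c + 4)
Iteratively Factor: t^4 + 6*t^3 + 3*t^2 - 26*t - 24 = (t + 4)*(t^3 + 2*t^2 - 5*t - 6) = (t - 2)*(t + 4)*(t^2 + 4*t + 3) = (t - 2)*(t + 1)*(t + 4)*(t + 3)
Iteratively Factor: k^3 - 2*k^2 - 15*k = (k + 3)*(k^2 - 5*k) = (k - 5)*(k + 3)*(k)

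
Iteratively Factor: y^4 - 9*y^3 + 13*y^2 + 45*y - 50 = (y - 5)*(y^3 - 4*y^2 - 7*y + 10) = (y - 5)*(y + 2)*(y^2 - 6*y + 5) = (y - 5)*(y - 1)*(y + 2)*(y - 5)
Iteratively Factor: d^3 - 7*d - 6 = (d - 3)*(d^2 + 3*d + 2) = (d - 3)*(d + 2)*(d + 1)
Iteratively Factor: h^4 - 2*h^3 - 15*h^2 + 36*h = (h - 3)*(h^3 + h^2 - 12*h) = (h - 3)^2*(h^2 + 4*h) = h*(h - 3)^2*(h + 4)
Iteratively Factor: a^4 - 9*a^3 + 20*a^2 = (a - 5)*(a^3 - 4*a^2) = a*(a - 5)*(a^2 - 4*a) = a^2*(a - 5)*(a - 4)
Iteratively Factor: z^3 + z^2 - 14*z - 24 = (z + 3)*(z^2 - 2*z - 8) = (z + 2)*(z + 3)*(z - 4)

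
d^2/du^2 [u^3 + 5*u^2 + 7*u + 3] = 6*u + 10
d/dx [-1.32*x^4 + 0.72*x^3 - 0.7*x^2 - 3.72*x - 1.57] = -5.28*x^3 + 2.16*x^2 - 1.4*x - 3.72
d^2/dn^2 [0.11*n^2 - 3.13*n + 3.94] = 0.220000000000000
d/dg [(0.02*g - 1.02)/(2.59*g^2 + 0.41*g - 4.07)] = (-0.0518*g^2 + 5.2836*g + 0.3368)/(6.7081*g^4 + 2.1238*g^3 - 20.9145*g^2 - 3.3374*g + 16.5649)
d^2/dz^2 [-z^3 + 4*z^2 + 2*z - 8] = 8 - 6*z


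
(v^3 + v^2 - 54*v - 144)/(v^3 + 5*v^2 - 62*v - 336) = (v + 3)/(v + 7)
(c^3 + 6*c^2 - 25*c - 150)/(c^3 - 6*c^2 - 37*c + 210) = (c + 5)/(c - 7)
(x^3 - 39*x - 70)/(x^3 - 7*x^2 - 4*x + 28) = (x + 5)/(x - 2)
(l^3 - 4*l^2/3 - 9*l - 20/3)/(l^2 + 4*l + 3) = (3*l^2 - 7*l - 20)/(3*(l + 3))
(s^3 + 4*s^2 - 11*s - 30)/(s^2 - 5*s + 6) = (s^2 + 7*s + 10)/(s - 2)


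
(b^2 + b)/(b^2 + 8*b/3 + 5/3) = 3*b/(3*b + 5)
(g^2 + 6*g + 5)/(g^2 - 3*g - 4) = (g + 5)/(g - 4)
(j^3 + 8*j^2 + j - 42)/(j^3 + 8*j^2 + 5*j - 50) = (j^2 + 10*j + 21)/(j^2 + 10*j + 25)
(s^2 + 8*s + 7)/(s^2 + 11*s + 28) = (s + 1)/(s + 4)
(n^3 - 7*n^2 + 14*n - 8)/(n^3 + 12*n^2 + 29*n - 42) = (n^2 - 6*n + 8)/(n^2 + 13*n + 42)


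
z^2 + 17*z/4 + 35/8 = (z + 7/4)*(z + 5/2)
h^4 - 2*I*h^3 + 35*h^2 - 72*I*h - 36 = (h - 6*I)*(h - I)^2*(h + 6*I)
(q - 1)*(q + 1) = q^2 - 1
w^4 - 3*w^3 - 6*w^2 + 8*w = w*(w - 4)*(w - 1)*(w + 2)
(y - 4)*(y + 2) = y^2 - 2*y - 8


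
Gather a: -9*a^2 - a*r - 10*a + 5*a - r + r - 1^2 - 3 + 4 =-9*a^2 + a*(-r - 5)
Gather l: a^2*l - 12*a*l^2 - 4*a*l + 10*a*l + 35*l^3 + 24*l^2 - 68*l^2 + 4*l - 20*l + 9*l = 35*l^3 + l^2*(-12*a - 44) + l*(a^2 + 6*a - 7)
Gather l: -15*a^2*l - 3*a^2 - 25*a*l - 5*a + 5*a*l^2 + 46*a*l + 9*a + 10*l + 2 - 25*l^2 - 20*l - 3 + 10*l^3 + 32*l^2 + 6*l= -3*a^2 + 4*a + 10*l^3 + l^2*(5*a + 7) + l*(-15*a^2 + 21*a - 4) - 1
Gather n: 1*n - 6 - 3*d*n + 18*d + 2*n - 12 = 18*d + n*(3 - 3*d) - 18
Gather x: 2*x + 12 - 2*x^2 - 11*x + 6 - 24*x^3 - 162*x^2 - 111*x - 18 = -24*x^3 - 164*x^2 - 120*x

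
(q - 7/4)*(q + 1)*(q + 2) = q^3 + 5*q^2/4 - 13*q/4 - 7/2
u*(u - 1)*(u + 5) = u^3 + 4*u^2 - 5*u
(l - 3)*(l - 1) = l^2 - 4*l + 3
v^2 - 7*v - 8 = (v - 8)*(v + 1)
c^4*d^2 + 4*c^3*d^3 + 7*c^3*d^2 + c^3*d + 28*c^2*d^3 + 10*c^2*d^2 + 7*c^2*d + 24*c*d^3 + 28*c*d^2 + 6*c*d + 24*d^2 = (c + 6)*(c + 4*d)*(c*d + 1)*(c*d + d)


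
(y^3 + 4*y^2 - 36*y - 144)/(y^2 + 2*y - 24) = (y^2 - 2*y - 24)/(y - 4)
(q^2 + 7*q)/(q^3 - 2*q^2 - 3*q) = (q + 7)/(q^2 - 2*q - 3)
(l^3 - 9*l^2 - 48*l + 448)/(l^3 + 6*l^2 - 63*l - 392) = (l - 8)/(l + 7)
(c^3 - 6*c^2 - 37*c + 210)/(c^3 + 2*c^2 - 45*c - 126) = (c - 5)/(c + 3)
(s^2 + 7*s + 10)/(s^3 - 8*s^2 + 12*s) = (s^2 + 7*s + 10)/(s*(s^2 - 8*s + 12))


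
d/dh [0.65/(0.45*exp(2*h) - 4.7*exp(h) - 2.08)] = (3.055 - 0.585*exp(h))*exp(h)/(-0.45*exp(2*h) + 4.7*exp(h) + 2.08)^2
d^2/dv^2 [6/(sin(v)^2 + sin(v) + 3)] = 6*(-4*sin(v)^4 - 3*sin(v)^3 + 17*sin(v)^2 + 9*sin(v) - 4)/(sin(v)^2 + sin(v) + 3)^3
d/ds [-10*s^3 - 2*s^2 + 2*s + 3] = -30*s^2 - 4*s + 2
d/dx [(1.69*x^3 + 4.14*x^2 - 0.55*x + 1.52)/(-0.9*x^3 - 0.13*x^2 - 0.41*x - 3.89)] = (-8.88178419700125e-16*x^5 + 3.5063*x^4 - 2.3758*x^3 - 17.3872*x^2 - 31.814*x + 2.7627)/(0.81*x^6 + 0.234*x^5 + 0.7549*x^4 + 7.1086*x^3 + 1.1795*x^2 + 3.1898*x + 15.1321)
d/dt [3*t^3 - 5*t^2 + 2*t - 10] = 9*t^2 - 10*t + 2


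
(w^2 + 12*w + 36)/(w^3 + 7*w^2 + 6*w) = (w + 6)/(w*(w + 1))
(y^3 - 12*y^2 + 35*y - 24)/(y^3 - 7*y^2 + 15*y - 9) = (y - 8)/(y - 3)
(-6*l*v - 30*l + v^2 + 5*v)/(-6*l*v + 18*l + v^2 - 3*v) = (v + 5)/(v - 3)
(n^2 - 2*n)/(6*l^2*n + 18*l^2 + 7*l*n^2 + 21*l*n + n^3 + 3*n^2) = n*(n - 2)/(6*l^2*n + 18*l^2 + 7*l*n^2 + 21*l*n + n^3 + 3*n^2)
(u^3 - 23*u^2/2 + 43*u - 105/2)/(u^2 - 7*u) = (2*u^3 - 23*u^2 + 86*u - 105)/(2*u*(u - 7))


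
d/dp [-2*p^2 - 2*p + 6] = -4*p - 2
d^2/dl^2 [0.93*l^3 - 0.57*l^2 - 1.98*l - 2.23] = 5.58*l - 1.14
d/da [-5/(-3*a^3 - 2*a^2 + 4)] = 5*a*(-9*a - 4)/(3*a^3 + 2*a^2 - 4)^2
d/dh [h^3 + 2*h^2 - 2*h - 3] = 3*h^2 + 4*h - 2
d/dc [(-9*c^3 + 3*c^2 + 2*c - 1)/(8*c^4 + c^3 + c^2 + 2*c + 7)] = 2*(36*c^6 - 24*c^5 - 30*c^4 - 4*c^3 - 91*c^2 + 22*c + 8)/(64*c^8 + 16*c^7 + 17*c^6 + 34*c^5 + 117*c^4 + 18*c^3 + 18*c^2 + 28*c + 49)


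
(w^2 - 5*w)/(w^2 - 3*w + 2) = w*(w - 5)/(w^2 - 3*w + 2)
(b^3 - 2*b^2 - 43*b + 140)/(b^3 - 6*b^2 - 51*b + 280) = (b - 4)/(b - 8)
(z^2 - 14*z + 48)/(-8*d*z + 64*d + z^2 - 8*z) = (z - 6)/(-8*d + z)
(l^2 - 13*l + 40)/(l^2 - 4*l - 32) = (l - 5)/(l + 4)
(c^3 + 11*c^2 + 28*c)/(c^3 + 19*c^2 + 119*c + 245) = c*(c + 4)/(c^2 + 12*c + 35)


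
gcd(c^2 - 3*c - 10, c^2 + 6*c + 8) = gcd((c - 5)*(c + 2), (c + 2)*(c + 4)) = c + 2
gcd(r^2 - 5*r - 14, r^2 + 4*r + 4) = r + 2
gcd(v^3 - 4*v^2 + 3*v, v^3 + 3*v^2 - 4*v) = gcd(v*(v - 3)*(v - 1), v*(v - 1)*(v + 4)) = v^2 - v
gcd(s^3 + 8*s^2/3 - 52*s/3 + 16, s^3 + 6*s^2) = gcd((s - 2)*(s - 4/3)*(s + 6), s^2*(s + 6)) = s + 6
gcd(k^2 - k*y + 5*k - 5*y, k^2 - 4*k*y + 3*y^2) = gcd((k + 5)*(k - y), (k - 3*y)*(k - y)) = -k + y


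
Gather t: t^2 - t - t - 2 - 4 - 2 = t^2 - 2*t - 8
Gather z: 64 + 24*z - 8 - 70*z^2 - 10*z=-70*z^2 + 14*z + 56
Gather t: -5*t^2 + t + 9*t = -5*t^2 + 10*t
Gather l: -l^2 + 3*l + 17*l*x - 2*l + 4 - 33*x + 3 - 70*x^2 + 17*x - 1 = -l^2 + l*(17*x + 1) - 70*x^2 - 16*x + 6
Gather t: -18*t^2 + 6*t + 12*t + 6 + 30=-18*t^2 + 18*t + 36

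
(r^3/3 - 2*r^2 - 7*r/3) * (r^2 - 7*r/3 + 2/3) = r^5/3 - 25*r^4/9 + 23*r^3/9 + 37*r^2/9 - 14*r/9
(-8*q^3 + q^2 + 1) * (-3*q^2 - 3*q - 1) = 24*q^5 + 21*q^4 + 5*q^3 - 4*q^2 - 3*q - 1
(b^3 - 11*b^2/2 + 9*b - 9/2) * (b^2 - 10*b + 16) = b^5 - 31*b^4/2 + 80*b^3 - 365*b^2/2 + 189*b - 72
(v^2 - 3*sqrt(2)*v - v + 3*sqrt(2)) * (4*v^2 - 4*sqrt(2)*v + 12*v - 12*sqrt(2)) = 4*v^4 - 16*sqrt(2)*v^3 + 8*v^3 - 32*sqrt(2)*v^2 + 12*v^2 + 48*v + 48*sqrt(2)*v - 72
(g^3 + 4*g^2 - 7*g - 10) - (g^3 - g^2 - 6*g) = 5*g^2 - g - 10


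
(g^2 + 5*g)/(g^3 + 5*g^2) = 1/g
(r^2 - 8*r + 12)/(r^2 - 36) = (r - 2)/(r + 6)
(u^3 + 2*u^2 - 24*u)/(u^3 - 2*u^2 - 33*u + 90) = u*(u - 4)/(u^2 - 8*u + 15)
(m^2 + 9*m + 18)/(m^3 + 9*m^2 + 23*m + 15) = (m + 6)/(m^2 + 6*m + 5)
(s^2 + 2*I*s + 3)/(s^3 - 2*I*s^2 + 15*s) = (s - I)/(s*(s - 5*I))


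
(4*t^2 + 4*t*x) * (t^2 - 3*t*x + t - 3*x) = 4*t^4 - 8*t^3*x + 4*t^3 - 12*t^2*x^2 - 8*t^2*x - 12*t*x^2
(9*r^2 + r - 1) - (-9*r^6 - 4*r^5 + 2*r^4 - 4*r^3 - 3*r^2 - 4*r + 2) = 9*r^6 + 4*r^5 - 2*r^4 + 4*r^3 + 12*r^2 + 5*r - 3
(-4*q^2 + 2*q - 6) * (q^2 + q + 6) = -4*q^4 - 2*q^3 - 28*q^2 + 6*q - 36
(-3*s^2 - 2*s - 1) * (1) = -3*s^2 - 2*s - 1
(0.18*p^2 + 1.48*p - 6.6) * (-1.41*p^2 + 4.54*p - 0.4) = -0.2538*p^4 - 1.2696*p^3 + 15.9532*p^2 - 30.556*p + 2.64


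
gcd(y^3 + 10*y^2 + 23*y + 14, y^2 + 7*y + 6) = y + 1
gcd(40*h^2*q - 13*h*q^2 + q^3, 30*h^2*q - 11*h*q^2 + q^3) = -5*h*q + q^2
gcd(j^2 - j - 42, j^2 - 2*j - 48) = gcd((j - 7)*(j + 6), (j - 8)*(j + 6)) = j + 6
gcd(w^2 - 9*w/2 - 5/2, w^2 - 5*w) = w - 5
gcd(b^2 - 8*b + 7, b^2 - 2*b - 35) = b - 7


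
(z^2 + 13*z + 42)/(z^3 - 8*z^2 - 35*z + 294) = (z + 7)/(z^2 - 14*z + 49)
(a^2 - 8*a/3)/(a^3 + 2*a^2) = (a - 8/3)/(a*(a + 2))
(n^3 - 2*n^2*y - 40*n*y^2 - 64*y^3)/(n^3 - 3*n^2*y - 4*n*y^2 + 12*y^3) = (n^2 - 4*n*y - 32*y^2)/(n^2 - 5*n*y + 6*y^2)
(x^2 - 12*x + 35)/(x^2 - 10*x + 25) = (x - 7)/(x - 5)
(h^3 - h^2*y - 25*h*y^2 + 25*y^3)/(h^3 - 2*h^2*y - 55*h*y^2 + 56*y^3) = (-h^2 + 25*y^2)/(-h^2 + h*y + 56*y^2)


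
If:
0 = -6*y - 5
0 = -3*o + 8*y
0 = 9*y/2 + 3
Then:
No Solution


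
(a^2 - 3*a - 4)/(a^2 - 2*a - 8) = (a + 1)/(a + 2)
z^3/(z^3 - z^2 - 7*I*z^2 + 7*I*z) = z^2/(z^2 - z - 7*I*z + 7*I)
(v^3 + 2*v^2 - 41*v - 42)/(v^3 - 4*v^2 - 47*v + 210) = (v + 1)/(v - 5)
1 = 1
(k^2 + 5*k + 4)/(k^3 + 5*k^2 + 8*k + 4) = (k + 4)/(k^2 + 4*k + 4)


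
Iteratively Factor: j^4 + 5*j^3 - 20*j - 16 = (j + 4)*(j^3 + j^2 - 4*j - 4) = (j + 2)*(j + 4)*(j^2 - j - 2) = (j + 1)*(j + 2)*(j + 4)*(j - 2)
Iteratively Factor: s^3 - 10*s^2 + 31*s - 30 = (s - 5)*(s^2 - 5*s + 6) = (s - 5)*(s - 2)*(s - 3)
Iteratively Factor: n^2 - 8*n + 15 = (n - 5)*(n - 3)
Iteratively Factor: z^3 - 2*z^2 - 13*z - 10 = (z + 2)*(z^2 - 4*z - 5) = (z + 1)*(z + 2)*(z - 5)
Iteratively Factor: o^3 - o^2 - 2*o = (o - 2)*(o^2 + o) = o*(o - 2)*(o + 1)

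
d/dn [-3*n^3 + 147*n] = 147 - 9*n^2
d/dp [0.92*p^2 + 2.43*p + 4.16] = 1.84*p + 2.43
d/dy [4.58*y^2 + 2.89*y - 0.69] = 9.16*y + 2.89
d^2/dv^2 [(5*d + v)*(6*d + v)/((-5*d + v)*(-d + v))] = 2*d*(1285*d^3 - 705*d^2*v + 75*d*v^2 + 17*v^3)/(125*d^6 - 450*d^5*v + 615*d^4*v^2 - 396*d^3*v^3 + 123*d^2*v^4 - 18*d*v^5 + v^6)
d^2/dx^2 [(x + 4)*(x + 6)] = 2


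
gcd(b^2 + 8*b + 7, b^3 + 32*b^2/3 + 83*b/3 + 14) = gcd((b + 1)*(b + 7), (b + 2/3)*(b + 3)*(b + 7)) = b + 7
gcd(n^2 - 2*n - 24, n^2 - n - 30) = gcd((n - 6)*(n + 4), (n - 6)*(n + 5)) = n - 6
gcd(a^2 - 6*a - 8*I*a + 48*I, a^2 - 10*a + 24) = a - 6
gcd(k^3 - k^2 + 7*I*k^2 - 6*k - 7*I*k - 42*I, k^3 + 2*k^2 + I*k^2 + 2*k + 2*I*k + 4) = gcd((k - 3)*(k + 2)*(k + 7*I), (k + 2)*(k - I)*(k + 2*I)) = k + 2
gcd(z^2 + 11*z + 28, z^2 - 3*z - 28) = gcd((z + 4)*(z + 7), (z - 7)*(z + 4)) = z + 4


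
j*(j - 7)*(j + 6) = j^3 - j^2 - 42*j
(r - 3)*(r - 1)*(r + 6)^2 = r^4 + 8*r^3 - 9*r^2 - 108*r + 108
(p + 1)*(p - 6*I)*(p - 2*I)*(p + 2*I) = p^4 + p^3 - 6*I*p^3 + 4*p^2 - 6*I*p^2 + 4*p - 24*I*p - 24*I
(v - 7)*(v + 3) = v^2 - 4*v - 21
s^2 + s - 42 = (s - 6)*(s + 7)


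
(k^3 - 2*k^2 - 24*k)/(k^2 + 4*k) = k - 6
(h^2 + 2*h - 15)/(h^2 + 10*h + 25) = (h - 3)/(h + 5)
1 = 1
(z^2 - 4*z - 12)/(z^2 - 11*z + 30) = (z + 2)/(z - 5)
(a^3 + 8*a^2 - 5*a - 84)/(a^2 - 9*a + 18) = (a^2 + 11*a + 28)/(a - 6)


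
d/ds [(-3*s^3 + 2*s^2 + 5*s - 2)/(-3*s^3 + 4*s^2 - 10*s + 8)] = 2*(-3*s^4 + 45*s^3 - 65*s^2 + 24*s + 10)/(9*s^6 - 24*s^5 + 76*s^4 - 128*s^3 + 164*s^2 - 160*s + 64)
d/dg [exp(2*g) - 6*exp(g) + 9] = 2*(exp(g) - 3)*exp(g)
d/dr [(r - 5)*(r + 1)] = 2*r - 4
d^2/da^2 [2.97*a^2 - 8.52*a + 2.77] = 5.94000000000000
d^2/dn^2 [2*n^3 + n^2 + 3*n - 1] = 12*n + 2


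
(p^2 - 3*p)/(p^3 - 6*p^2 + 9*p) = 1/(p - 3)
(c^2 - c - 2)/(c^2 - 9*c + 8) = (c^2 - c - 2)/(c^2 - 9*c + 8)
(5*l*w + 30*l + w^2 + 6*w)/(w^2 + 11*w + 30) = (5*l + w)/(w + 5)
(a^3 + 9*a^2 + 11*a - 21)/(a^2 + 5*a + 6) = (a^2 + 6*a - 7)/(a + 2)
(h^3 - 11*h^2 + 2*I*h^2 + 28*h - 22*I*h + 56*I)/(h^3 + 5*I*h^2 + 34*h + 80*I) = (h^2 - 11*h + 28)/(h^2 + 3*I*h + 40)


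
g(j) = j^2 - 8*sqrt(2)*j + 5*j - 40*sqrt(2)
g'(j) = 2*j - 8*sqrt(2) + 5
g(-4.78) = -3.54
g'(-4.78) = -15.87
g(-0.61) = -52.35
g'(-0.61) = -7.53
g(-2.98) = -28.87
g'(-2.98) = -12.27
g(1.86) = -64.85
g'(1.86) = -2.59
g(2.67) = -66.30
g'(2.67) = -0.97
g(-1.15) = -47.99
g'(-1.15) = -8.61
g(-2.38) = -35.88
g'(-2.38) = -11.07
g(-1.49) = -44.94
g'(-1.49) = -9.29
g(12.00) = 11.67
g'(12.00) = 17.69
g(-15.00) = 263.14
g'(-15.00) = -36.31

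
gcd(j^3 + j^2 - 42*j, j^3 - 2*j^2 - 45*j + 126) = j^2 + j - 42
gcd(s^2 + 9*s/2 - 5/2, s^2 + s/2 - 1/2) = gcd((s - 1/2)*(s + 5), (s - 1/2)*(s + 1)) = s - 1/2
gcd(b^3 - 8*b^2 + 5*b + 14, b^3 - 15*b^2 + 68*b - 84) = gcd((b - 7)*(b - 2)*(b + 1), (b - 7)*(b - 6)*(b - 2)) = b^2 - 9*b + 14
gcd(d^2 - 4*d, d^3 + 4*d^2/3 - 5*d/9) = d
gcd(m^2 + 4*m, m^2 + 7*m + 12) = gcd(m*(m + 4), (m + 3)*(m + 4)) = m + 4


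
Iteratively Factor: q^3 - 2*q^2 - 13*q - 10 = (q + 2)*(q^2 - 4*q - 5) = (q - 5)*(q + 2)*(q + 1)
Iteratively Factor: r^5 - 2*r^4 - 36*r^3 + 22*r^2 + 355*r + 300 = (r - 5)*(r^4 + 3*r^3 - 21*r^2 - 83*r - 60) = (r - 5)*(r + 4)*(r^3 - r^2 - 17*r - 15) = (r - 5)^2*(r + 4)*(r^2 + 4*r + 3) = (r - 5)^2*(r + 1)*(r + 4)*(r + 3)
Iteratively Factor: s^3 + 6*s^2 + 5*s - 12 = (s + 3)*(s^2 + 3*s - 4) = (s - 1)*(s + 3)*(s + 4)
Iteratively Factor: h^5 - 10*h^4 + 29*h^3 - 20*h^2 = (h)*(h^4 - 10*h^3 + 29*h^2 - 20*h) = h*(h - 1)*(h^3 - 9*h^2 + 20*h) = h*(h - 4)*(h - 1)*(h^2 - 5*h) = h*(h - 5)*(h - 4)*(h - 1)*(h)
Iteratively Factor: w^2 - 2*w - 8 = (w + 2)*(w - 4)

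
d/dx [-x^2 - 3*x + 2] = -2*x - 3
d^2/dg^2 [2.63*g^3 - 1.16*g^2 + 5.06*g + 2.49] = 15.78*g - 2.32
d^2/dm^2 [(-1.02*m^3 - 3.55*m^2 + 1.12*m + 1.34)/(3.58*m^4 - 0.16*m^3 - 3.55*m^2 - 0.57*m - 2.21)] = (-26.145456*m^9 - 272.98932*m^8 + 106.673976*m^7 + 214.818236000001*m^6 - 388.311288*m^5 - 956.414376*m^4 + 253.77273*m^3 + 383.926494*m^2 - 69.186456*m - 57.654046)/(45.882712*m^12 - 6.151872*m^11 - 136.219716*m^10 - 9.7195*m^9 + 52.064454*m^8 + 44.967132*m^7 + 125.159603*m^6 - 2.179551*m^5 - 35.768838*m^4 - 29.361171*m^3 - 54.169752*m^2 - 8.351811*m - 10.793861)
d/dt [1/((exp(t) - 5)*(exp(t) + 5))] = -2*exp(2*t)/(exp(4*t) - 50*exp(2*t) + 625)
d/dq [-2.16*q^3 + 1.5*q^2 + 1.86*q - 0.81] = -6.48*q^2 + 3.0*q + 1.86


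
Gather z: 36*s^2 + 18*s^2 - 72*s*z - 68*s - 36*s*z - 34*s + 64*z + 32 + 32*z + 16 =54*s^2 - 102*s + z*(96 - 108*s) + 48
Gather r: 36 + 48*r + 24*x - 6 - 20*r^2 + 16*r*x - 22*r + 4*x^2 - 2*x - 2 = -20*r^2 + r*(16*x + 26) + 4*x^2 + 22*x + 28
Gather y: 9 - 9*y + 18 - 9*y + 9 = 36 - 18*y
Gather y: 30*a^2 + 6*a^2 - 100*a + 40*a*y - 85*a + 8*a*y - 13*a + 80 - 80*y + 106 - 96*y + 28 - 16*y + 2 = 36*a^2 - 198*a + y*(48*a - 192) + 216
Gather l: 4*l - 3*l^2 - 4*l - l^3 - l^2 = -l^3 - 4*l^2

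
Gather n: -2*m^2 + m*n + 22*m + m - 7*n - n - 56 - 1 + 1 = -2*m^2 + 23*m + n*(m - 8) - 56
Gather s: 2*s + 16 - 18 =2*s - 2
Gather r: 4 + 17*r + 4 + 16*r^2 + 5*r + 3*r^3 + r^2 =3*r^3 + 17*r^2 + 22*r + 8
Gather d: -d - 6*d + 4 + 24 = 28 - 7*d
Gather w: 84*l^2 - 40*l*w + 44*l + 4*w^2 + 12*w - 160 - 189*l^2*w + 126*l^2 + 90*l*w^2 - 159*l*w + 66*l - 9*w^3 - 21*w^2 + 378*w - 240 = 210*l^2 + 110*l - 9*w^3 + w^2*(90*l - 17) + w*(-189*l^2 - 199*l + 390) - 400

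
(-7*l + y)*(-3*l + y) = 21*l^2 - 10*l*y + y^2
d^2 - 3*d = d*(d - 3)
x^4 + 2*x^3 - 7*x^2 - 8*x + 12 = (x - 2)*(x - 1)*(x + 2)*(x + 3)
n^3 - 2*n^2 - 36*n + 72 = (n - 6)*(n - 2)*(n + 6)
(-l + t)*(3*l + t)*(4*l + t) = -12*l^3 + 5*l^2*t + 6*l*t^2 + t^3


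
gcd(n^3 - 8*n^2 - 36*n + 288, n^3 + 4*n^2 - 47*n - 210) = n + 6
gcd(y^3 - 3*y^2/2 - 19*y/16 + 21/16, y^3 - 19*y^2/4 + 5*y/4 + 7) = y^2 - 3*y/4 - 7/4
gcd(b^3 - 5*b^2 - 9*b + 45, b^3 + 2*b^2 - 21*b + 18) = b - 3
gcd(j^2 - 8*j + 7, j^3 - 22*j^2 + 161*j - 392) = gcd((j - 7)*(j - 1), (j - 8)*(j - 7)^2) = j - 7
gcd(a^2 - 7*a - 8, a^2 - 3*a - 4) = a + 1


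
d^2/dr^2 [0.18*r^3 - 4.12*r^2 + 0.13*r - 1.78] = 1.08*r - 8.24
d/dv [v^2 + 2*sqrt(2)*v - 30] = 2*v + 2*sqrt(2)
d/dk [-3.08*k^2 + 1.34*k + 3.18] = 1.34 - 6.16*k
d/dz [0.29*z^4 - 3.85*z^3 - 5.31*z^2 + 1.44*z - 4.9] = 1.16*z^3 - 11.55*z^2 - 10.62*z + 1.44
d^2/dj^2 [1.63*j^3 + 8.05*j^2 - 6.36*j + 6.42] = 9.78*j + 16.1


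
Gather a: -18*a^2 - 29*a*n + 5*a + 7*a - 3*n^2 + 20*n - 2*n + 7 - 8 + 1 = -18*a^2 + a*(12 - 29*n) - 3*n^2 + 18*n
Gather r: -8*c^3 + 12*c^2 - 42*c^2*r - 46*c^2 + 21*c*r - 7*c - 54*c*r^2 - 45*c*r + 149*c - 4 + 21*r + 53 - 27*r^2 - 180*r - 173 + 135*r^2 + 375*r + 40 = -8*c^3 - 34*c^2 + 142*c + r^2*(108 - 54*c) + r*(-42*c^2 - 24*c + 216) - 84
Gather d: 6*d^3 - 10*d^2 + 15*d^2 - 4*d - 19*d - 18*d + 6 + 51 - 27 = 6*d^3 + 5*d^2 - 41*d + 30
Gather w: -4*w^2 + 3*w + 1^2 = -4*w^2 + 3*w + 1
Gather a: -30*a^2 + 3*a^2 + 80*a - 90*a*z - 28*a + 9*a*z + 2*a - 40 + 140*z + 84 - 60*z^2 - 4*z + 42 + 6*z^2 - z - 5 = -27*a^2 + a*(54 - 81*z) - 54*z^2 + 135*z + 81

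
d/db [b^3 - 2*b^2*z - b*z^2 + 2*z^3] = 3*b^2 - 4*b*z - z^2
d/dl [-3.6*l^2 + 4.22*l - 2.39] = 4.22 - 7.2*l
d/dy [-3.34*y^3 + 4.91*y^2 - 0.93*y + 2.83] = -10.02*y^2 + 9.82*y - 0.93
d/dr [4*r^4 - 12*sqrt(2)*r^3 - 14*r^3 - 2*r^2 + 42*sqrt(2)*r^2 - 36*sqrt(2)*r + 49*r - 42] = 16*r^3 - 36*sqrt(2)*r^2 - 42*r^2 - 4*r + 84*sqrt(2)*r - 36*sqrt(2) + 49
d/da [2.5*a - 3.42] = 2.50000000000000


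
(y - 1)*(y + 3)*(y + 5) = y^3 + 7*y^2 + 7*y - 15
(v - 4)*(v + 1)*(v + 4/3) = v^3 - 5*v^2/3 - 8*v - 16/3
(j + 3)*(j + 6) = j^2 + 9*j + 18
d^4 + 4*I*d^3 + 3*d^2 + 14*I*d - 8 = (d - 2*I)*(d + I)^2*(d + 4*I)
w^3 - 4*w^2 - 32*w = w*(w - 8)*(w + 4)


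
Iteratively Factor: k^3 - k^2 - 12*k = (k + 3)*(k^2 - 4*k) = (k - 4)*(k + 3)*(k)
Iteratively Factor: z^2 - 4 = (z - 2)*(z + 2)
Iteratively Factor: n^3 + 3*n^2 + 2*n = (n + 2)*(n^2 + n) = (n + 1)*(n + 2)*(n)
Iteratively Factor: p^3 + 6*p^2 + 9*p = (p)*(p^2 + 6*p + 9) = p*(p + 3)*(p + 3)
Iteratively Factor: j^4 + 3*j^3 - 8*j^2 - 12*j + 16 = (j - 2)*(j^3 + 5*j^2 + 2*j - 8) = (j - 2)*(j + 4)*(j^2 + j - 2) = (j - 2)*(j + 2)*(j + 4)*(j - 1)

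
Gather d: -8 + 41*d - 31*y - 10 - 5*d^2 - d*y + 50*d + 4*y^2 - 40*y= -5*d^2 + d*(91 - y) + 4*y^2 - 71*y - 18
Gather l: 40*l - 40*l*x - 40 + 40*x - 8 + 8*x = l*(40 - 40*x) + 48*x - 48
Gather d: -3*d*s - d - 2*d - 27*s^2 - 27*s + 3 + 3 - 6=d*(-3*s - 3) - 27*s^2 - 27*s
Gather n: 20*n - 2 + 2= 20*n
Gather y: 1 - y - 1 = -y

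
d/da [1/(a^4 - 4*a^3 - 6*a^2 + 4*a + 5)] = 4*(-a^3 + 3*a^2 + 3*a - 1)/(a^4 - 4*a^3 - 6*a^2 + 4*a + 5)^2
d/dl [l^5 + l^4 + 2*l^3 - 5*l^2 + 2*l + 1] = 5*l^4 + 4*l^3 + 6*l^2 - 10*l + 2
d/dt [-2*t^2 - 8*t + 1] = -4*t - 8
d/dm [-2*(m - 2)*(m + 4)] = -4*m - 4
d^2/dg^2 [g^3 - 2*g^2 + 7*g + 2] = 6*g - 4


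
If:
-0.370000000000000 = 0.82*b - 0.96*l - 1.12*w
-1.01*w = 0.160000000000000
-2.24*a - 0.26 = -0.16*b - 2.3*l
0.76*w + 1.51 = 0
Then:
No Solution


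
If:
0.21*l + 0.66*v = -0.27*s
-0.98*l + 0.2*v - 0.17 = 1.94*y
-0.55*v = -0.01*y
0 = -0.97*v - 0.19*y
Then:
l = -0.17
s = 0.13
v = 0.00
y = 0.00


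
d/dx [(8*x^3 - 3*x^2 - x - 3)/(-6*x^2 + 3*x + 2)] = (-48*x^4 + 48*x^3 + 33*x^2 - 48*x + 7)/(36*x^4 - 36*x^3 - 15*x^2 + 12*x + 4)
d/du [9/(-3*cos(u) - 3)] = -3*sin(u)/(cos(u) + 1)^2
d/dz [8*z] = 8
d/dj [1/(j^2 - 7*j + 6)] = (7 - 2*j)/(j^2 - 7*j + 6)^2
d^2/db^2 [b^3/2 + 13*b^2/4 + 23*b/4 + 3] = 3*b + 13/2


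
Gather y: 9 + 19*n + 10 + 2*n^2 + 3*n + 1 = 2*n^2 + 22*n + 20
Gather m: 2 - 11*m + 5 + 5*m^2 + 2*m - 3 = 5*m^2 - 9*m + 4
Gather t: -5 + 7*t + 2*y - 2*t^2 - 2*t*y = -2*t^2 + t*(7 - 2*y) + 2*y - 5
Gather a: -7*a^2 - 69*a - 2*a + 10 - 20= -7*a^2 - 71*a - 10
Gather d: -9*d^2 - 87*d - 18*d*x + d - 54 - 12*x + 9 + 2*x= -9*d^2 + d*(-18*x - 86) - 10*x - 45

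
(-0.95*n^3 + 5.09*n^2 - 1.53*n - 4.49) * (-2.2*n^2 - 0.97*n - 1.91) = 2.09*n^5 - 10.2765*n^4 + 0.243200000000001*n^3 + 1.6402*n^2 + 7.2776*n + 8.5759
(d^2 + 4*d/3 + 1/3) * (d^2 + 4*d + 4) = d^4 + 16*d^3/3 + 29*d^2/3 + 20*d/3 + 4/3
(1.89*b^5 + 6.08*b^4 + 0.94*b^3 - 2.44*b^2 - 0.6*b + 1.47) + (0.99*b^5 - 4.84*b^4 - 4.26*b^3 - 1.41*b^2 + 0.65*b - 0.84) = 2.88*b^5 + 1.24*b^4 - 3.32*b^3 - 3.85*b^2 + 0.05*b + 0.63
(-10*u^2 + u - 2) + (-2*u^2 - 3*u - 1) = -12*u^2 - 2*u - 3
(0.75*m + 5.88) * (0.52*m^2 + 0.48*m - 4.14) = 0.39*m^3 + 3.4176*m^2 - 0.2826*m - 24.3432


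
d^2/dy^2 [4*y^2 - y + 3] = 8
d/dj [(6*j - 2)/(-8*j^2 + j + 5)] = 16*(3*j^2 - 2*j + 2)/(64*j^4 - 16*j^3 - 79*j^2 + 10*j + 25)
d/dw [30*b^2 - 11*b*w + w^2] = -11*b + 2*w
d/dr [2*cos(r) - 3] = -2*sin(r)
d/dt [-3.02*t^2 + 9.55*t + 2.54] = 9.55 - 6.04*t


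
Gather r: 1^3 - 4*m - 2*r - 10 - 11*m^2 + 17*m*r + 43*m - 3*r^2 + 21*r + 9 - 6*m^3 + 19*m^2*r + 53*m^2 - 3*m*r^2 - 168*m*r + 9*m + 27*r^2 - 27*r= -6*m^3 + 42*m^2 + 48*m + r^2*(24 - 3*m) + r*(19*m^2 - 151*m - 8)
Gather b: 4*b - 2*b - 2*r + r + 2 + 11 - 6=2*b - r + 7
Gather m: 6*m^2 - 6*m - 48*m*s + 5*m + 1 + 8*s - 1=6*m^2 + m*(-48*s - 1) + 8*s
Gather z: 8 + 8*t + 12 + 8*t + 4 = 16*t + 24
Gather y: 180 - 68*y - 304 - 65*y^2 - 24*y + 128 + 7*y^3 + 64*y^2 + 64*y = 7*y^3 - y^2 - 28*y + 4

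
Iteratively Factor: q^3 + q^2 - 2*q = (q + 2)*(q^2 - q) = (q - 1)*(q + 2)*(q)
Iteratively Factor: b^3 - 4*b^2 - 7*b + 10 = (b - 5)*(b^2 + b - 2) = (b - 5)*(b + 2)*(b - 1)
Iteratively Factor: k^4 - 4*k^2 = (k + 2)*(k^3 - 2*k^2) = k*(k + 2)*(k^2 - 2*k) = k*(k - 2)*(k + 2)*(k)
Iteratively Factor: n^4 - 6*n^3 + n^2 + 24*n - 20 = (n + 2)*(n^3 - 8*n^2 + 17*n - 10) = (n - 1)*(n + 2)*(n^2 - 7*n + 10) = (n - 5)*(n - 1)*(n + 2)*(n - 2)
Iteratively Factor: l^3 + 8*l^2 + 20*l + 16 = (l + 2)*(l^2 + 6*l + 8) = (l + 2)^2*(l + 4)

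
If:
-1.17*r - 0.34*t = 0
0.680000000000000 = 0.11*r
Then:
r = 6.18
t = -21.27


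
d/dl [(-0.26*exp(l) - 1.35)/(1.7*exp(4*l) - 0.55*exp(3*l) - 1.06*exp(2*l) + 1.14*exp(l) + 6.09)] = (1.326*exp(4*l) + 8.894*exp(3*l) - 2.5031*exp(2*l) - 2.862*exp(l) - 0.0444)*exp(l)/(2.89*exp(8*l) - 1.87*exp(7*l) - 3.3015*exp(6*l) + 5.042*exp(5*l) + 20.5756*exp(4*l) - 9.1158*exp(3*l) - 11.6112*exp(2*l) + 13.8852*exp(l) + 37.0881)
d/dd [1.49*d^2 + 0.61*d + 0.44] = 2.98*d + 0.61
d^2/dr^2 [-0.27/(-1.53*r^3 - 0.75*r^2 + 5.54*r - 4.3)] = (-(2.4786*r + 0.405)*(1.53*r^3 + 0.75*r^2 - 5.54*r + 4.3) + 0.27*(4.59*r^2 + 1.5*r - 5.54)*(9.18*r^2 + 3.0*r - 11.08))/(1.53*r^3 + 0.75*r^2 - 5.54*r + 4.3)^3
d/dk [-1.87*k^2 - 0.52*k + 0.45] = -3.74*k - 0.52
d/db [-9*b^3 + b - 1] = 1 - 27*b^2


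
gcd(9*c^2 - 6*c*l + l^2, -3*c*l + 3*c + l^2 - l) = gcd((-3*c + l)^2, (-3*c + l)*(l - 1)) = 3*c - l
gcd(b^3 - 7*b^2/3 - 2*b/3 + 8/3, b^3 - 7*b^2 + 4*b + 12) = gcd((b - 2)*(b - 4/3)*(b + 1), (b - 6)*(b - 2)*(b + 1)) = b^2 - b - 2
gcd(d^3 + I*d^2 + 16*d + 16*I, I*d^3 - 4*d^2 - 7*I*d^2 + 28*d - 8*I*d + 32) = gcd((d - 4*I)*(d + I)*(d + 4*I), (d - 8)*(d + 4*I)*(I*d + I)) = d + 4*I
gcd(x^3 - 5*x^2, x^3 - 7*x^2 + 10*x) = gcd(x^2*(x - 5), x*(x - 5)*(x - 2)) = x^2 - 5*x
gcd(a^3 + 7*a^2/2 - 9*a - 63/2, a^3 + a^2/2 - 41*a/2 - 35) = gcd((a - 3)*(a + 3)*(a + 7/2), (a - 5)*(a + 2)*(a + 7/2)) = a + 7/2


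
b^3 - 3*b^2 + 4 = (b - 2)^2*(b + 1)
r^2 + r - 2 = (r - 1)*(r + 2)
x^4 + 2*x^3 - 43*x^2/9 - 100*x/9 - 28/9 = (x - 7/3)*(x + 1/3)*(x + 2)^2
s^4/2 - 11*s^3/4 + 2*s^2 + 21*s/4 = s*(s/2 + 1/2)*(s - 7/2)*(s - 3)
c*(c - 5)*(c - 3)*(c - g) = c^4 - c^3*g - 8*c^3 + 8*c^2*g + 15*c^2 - 15*c*g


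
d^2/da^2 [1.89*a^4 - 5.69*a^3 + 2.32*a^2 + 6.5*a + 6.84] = 22.68*a^2 - 34.14*a + 4.64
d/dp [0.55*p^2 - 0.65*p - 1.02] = 1.1*p - 0.65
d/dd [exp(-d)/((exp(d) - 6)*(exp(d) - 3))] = 3*(-exp(2*d) + 6*exp(d) - 6)*exp(-d)/(exp(4*d) - 18*exp(3*d) + 117*exp(2*d) - 324*exp(d) + 324)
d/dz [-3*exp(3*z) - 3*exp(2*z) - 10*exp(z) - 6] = (-9*exp(2*z) - 6*exp(z) - 10)*exp(z)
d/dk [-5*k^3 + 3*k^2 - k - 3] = -15*k^2 + 6*k - 1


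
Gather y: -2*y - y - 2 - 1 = -3*y - 3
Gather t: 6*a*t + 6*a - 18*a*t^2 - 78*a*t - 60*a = -18*a*t^2 - 72*a*t - 54*a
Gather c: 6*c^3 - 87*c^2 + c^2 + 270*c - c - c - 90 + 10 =6*c^3 - 86*c^2 + 268*c - 80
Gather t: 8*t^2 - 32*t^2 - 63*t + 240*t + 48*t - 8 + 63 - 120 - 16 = -24*t^2 + 225*t - 81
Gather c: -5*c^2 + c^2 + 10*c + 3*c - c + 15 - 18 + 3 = -4*c^2 + 12*c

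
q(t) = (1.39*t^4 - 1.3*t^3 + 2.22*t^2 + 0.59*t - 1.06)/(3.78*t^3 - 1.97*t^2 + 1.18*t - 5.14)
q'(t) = (-11.34*t^2 + 3.94*t - 1.18)*(1.39*t^4 - 1.3*t^3 + 2.22*t^2 + 0.59*t - 1.06)/(3.78*t^3 - 1.97*t^2 + 1.18*t - 5.14)^2 + (5.56*t^3 - 3.9*t^2 + 4.44*t + 0.59)/(3.78*t^3 - 1.97*t^2 + 1.18*t - 5.14)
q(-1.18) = -0.40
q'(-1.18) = 0.68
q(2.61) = 1.10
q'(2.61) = 0.18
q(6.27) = 2.24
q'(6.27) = 0.35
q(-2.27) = -0.98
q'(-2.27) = 0.44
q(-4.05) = -1.68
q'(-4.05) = 0.37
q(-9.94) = -3.84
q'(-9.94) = 0.37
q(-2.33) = -1.01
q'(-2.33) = 0.43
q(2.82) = 1.14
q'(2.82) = 0.22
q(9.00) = 3.21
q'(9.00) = 0.36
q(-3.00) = -1.28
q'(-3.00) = 0.39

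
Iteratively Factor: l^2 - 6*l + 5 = (l - 5)*(l - 1)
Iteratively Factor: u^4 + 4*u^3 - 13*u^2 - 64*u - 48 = (u + 3)*(u^3 + u^2 - 16*u - 16) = (u + 3)*(u + 4)*(u^2 - 3*u - 4) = (u + 1)*(u + 3)*(u + 4)*(u - 4)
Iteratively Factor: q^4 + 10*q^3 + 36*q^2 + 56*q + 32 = (q + 2)*(q^3 + 8*q^2 + 20*q + 16) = (q + 2)^2*(q^2 + 6*q + 8) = (q + 2)^2*(q + 4)*(q + 2)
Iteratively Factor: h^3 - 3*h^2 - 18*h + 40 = (h + 4)*(h^2 - 7*h + 10) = (h - 5)*(h + 4)*(h - 2)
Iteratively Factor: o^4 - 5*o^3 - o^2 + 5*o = (o + 1)*(o^3 - 6*o^2 + 5*o) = (o - 5)*(o + 1)*(o^2 - o) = (o - 5)*(o - 1)*(o + 1)*(o)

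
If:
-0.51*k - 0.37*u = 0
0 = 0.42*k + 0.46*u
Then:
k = 0.00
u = 0.00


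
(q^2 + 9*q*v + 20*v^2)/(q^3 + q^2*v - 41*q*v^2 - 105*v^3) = (q + 4*v)/(q^2 - 4*q*v - 21*v^2)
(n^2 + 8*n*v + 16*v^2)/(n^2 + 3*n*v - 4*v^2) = (-n - 4*v)/(-n + v)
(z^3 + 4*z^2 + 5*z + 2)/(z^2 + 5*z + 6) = (z^2 + 2*z + 1)/(z + 3)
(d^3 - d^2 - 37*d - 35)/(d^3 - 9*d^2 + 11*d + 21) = (d + 5)/(d - 3)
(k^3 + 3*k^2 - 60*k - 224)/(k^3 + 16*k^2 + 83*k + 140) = (k - 8)/(k + 5)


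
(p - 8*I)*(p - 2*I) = p^2 - 10*I*p - 16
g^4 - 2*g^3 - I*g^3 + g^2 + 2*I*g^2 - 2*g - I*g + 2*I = (g - 2)*(g - I)^2*(g + I)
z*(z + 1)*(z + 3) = z^3 + 4*z^2 + 3*z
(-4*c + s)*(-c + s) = 4*c^2 - 5*c*s + s^2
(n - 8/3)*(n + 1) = n^2 - 5*n/3 - 8/3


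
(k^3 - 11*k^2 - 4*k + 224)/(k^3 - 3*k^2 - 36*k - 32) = (k - 7)/(k + 1)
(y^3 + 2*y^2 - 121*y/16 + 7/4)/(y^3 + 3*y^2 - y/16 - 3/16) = (4*y^2 + 9*y - 28)/(4*y^2 + 13*y + 3)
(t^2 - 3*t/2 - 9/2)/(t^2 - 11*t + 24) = (t + 3/2)/(t - 8)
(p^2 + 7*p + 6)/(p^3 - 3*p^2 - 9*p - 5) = (p + 6)/(p^2 - 4*p - 5)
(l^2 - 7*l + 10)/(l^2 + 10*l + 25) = (l^2 - 7*l + 10)/(l^2 + 10*l + 25)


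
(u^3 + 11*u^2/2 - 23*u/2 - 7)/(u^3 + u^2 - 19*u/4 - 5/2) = 2*(u + 7)/(2*u + 5)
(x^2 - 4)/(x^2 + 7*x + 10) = (x - 2)/(x + 5)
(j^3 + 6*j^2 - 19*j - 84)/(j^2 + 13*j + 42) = (j^2 - j - 12)/(j + 6)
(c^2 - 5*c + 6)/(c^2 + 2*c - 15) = (c - 2)/(c + 5)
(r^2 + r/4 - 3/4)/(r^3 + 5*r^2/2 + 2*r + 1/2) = (4*r - 3)/(2*(2*r^2 + 3*r + 1))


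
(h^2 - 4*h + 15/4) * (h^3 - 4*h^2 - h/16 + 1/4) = h^5 - 8*h^4 + 315*h^3/16 - 29*h^2/2 - 79*h/64 + 15/16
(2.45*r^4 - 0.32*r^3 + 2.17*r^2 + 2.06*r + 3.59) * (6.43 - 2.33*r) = -5.7085*r^5 + 16.4991*r^4 - 7.1137*r^3 + 9.1533*r^2 + 4.8811*r + 23.0837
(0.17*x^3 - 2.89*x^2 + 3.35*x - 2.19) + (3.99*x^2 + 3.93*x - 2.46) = 0.17*x^3 + 1.1*x^2 + 7.28*x - 4.65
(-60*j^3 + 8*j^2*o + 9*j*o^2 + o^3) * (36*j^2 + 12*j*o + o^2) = -2160*j^5 - 432*j^4*o + 360*j^3*o^2 + 152*j^2*o^3 + 21*j*o^4 + o^5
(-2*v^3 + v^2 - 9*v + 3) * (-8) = 16*v^3 - 8*v^2 + 72*v - 24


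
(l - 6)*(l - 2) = l^2 - 8*l + 12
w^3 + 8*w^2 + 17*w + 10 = (w + 1)*(w + 2)*(w + 5)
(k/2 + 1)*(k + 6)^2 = k^3/2 + 7*k^2 + 30*k + 36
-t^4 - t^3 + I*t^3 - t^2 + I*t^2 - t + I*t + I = (t - I)*(t + I)*(I*t + 1)*(I*t + I)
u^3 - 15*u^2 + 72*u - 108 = (u - 6)^2*(u - 3)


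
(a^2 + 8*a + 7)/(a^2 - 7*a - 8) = (a + 7)/(a - 8)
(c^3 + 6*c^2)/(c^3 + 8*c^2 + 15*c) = c*(c + 6)/(c^2 + 8*c + 15)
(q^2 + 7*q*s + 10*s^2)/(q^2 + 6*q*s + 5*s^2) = (q + 2*s)/(q + s)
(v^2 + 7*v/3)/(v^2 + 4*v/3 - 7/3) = v/(v - 1)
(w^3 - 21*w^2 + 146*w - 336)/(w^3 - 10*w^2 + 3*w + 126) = (w - 8)/(w + 3)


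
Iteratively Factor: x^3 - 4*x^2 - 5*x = (x)*(x^2 - 4*x - 5) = x*(x + 1)*(x - 5)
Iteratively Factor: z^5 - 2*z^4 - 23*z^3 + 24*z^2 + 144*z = (z + 3)*(z^4 - 5*z^3 - 8*z^2 + 48*z) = (z - 4)*(z + 3)*(z^3 - z^2 - 12*z) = z*(z - 4)*(z + 3)*(z^2 - z - 12) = z*(z - 4)^2*(z + 3)*(z + 3)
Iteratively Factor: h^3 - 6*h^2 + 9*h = (h - 3)*(h^2 - 3*h) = h*(h - 3)*(h - 3)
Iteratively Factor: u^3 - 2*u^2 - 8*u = (u + 2)*(u^2 - 4*u) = (u - 4)*(u + 2)*(u)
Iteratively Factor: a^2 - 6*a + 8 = (a - 2)*(a - 4)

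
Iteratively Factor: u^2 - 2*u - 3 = (u + 1)*(u - 3)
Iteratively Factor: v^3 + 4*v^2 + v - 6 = (v + 3)*(v^2 + v - 2) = (v - 1)*(v + 3)*(v + 2)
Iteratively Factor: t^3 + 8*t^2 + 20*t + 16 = (t + 4)*(t^2 + 4*t + 4) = (t + 2)*(t + 4)*(t + 2)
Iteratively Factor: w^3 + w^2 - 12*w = (w - 3)*(w^2 + 4*w) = w*(w - 3)*(w + 4)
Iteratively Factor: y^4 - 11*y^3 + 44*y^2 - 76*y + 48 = (y - 4)*(y^3 - 7*y^2 + 16*y - 12) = (y - 4)*(y - 3)*(y^2 - 4*y + 4) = (y - 4)*(y - 3)*(y - 2)*(y - 2)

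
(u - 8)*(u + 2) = u^2 - 6*u - 16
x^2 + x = x*(x + 1)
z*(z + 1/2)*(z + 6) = z^3 + 13*z^2/2 + 3*z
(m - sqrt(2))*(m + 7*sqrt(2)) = m^2 + 6*sqrt(2)*m - 14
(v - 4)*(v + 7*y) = v^2 + 7*v*y - 4*v - 28*y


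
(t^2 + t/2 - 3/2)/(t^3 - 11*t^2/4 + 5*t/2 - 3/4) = 2*(2*t + 3)/(4*t^2 - 7*t + 3)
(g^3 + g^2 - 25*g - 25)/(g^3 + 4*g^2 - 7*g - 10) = (g - 5)/(g - 2)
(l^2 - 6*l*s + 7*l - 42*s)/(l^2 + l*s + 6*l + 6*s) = (l^2 - 6*l*s + 7*l - 42*s)/(l^2 + l*s + 6*l + 6*s)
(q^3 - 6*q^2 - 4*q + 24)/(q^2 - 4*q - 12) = q - 2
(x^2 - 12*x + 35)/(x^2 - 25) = (x - 7)/(x + 5)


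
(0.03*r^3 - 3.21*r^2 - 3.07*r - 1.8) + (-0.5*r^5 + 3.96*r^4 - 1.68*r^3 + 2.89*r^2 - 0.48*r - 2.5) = -0.5*r^5 + 3.96*r^4 - 1.65*r^3 - 0.32*r^2 - 3.55*r - 4.3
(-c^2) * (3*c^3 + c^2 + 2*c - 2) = -3*c^5 - c^4 - 2*c^3 + 2*c^2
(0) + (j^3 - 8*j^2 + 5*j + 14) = j^3 - 8*j^2 + 5*j + 14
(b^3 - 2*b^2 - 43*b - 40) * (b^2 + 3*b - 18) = b^5 + b^4 - 67*b^3 - 133*b^2 + 654*b + 720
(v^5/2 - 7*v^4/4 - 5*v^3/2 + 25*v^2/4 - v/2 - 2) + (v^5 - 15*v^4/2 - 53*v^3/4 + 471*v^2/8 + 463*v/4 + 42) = 3*v^5/2 - 37*v^4/4 - 63*v^3/4 + 521*v^2/8 + 461*v/4 + 40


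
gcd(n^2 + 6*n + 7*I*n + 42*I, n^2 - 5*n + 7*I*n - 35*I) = n + 7*I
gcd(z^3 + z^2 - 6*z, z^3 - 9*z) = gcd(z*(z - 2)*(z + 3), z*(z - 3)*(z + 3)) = z^2 + 3*z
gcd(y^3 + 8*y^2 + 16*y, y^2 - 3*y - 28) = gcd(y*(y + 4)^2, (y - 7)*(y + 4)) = y + 4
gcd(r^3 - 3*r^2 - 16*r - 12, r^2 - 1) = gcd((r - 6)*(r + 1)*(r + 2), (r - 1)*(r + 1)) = r + 1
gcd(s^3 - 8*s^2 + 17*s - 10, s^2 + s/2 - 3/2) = s - 1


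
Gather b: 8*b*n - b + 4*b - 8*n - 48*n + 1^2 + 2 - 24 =b*(8*n + 3) - 56*n - 21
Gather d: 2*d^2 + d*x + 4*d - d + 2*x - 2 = 2*d^2 + d*(x + 3) + 2*x - 2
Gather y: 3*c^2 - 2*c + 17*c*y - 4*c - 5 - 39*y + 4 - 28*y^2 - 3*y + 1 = 3*c^2 - 6*c - 28*y^2 + y*(17*c - 42)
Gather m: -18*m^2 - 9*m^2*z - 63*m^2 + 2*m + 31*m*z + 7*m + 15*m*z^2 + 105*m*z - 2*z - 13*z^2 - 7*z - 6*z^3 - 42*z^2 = m^2*(-9*z - 81) + m*(15*z^2 + 136*z + 9) - 6*z^3 - 55*z^2 - 9*z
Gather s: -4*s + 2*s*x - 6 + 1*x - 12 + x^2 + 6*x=s*(2*x - 4) + x^2 + 7*x - 18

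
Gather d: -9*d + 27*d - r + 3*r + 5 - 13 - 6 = 18*d + 2*r - 14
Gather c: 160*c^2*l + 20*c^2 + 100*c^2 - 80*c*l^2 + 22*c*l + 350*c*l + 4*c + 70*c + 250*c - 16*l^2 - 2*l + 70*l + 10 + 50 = c^2*(160*l + 120) + c*(-80*l^2 + 372*l + 324) - 16*l^2 + 68*l + 60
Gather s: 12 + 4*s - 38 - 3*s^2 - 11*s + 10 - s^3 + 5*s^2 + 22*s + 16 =-s^3 + 2*s^2 + 15*s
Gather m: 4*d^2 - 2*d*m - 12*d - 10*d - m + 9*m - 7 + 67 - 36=4*d^2 - 22*d + m*(8 - 2*d) + 24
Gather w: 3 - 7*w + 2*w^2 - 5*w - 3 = 2*w^2 - 12*w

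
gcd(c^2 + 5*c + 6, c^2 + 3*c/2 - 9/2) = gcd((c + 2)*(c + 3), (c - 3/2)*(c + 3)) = c + 3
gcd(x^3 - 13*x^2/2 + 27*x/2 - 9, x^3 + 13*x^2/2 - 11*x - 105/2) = x - 3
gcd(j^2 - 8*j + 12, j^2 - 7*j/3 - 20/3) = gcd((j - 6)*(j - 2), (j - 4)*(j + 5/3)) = 1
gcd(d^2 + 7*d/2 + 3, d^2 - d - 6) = d + 2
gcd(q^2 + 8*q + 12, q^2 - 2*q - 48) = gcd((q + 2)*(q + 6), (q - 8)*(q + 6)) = q + 6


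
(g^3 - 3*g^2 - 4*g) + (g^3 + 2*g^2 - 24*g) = 2*g^3 - g^2 - 28*g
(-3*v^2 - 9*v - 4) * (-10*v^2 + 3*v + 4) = 30*v^4 + 81*v^3 + v^2 - 48*v - 16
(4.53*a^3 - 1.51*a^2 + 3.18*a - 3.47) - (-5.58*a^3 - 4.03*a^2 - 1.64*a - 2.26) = 10.11*a^3 + 2.52*a^2 + 4.82*a - 1.21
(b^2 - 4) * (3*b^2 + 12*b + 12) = 3*b^4 + 12*b^3 - 48*b - 48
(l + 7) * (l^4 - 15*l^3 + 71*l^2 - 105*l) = l^5 - 8*l^4 - 34*l^3 + 392*l^2 - 735*l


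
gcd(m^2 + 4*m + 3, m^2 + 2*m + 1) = m + 1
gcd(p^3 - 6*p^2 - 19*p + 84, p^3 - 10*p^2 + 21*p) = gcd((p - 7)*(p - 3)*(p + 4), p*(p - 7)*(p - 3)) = p^2 - 10*p + 21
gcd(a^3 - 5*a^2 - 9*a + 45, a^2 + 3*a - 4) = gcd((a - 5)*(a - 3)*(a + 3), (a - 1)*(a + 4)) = 1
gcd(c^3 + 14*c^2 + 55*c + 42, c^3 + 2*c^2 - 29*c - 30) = c^2 + 7*c + 6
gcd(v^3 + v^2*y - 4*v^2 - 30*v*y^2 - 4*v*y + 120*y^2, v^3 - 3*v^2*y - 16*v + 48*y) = v - 4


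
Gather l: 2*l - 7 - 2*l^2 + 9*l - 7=-2*l^2 + 11*l - 14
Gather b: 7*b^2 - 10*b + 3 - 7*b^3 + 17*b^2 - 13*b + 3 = -7*b^3 + 24*b^2 - 23*b + 6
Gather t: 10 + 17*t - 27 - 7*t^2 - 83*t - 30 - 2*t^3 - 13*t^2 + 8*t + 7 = -2*t^3 - 20*t^2 - 58*t - 40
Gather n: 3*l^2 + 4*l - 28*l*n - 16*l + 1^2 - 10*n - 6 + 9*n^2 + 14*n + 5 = 3*l^2 - 12*l + 9*n^2 + n*(4 - 28*l)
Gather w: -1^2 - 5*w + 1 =-5*w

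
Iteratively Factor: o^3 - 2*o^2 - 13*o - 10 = (o - 5)*(o^2 + 3*o + 2) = (o - 5)*(o + 2)*(o + 1)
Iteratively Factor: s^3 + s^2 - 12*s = (s + 4)*(s^2 - 3*s) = (s - 3)*(s + 4)*(s)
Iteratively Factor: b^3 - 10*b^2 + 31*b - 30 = (b - 3)*(b^2 - 7*b + 10) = (b - 3)*(b - 2)*(b - 5)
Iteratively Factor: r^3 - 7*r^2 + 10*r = (r)*(r^2 - 7*r + 10) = r*(r - 2)*(r - 5)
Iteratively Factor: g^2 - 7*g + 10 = (g - 5)*(g - 2)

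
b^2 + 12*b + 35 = (b + 5)*(b + 7)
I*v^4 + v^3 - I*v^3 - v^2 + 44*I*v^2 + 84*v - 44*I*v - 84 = (v - 6*I)*(v - 2*I)*(v + 7*I)*(I*v - I)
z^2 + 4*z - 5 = (z - 1)*(z + 5)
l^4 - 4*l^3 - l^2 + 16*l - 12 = (l - 3)*(l - 2)*(l - 1)*(l + 2)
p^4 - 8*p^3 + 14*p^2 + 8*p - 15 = (p - 5)*(p - 3)*(p - 1)*(p + 1)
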